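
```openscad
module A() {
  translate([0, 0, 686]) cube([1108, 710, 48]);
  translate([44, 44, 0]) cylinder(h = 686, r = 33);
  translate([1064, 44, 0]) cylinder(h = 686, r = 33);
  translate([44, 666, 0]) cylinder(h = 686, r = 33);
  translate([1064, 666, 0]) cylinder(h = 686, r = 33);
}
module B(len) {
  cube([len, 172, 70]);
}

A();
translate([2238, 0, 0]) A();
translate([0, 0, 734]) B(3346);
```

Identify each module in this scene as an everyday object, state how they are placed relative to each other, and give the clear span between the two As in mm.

Second table starts at x = 2238; first ends at x = 1108; clear span = 2238 − 1108 = 1130 mm.

A is a table. B is a beam. A beam spans the tops of two tables. The clear span between the two tables is 1130 mm.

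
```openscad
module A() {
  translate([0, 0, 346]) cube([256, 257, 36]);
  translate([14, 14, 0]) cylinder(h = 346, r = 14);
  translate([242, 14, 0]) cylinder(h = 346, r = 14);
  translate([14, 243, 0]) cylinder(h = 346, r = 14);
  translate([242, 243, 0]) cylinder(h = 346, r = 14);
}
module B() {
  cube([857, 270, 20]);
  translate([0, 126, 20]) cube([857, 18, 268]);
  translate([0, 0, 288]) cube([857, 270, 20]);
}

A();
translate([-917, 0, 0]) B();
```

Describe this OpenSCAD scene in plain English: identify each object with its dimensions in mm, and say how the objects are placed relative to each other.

A is a simple wooden stool: a rectangular seat 256 mm (x) by 257 mm (y), 36 mm thick, top face at z = 382 mm, on four round legs, each 28 mm in diameter. The legs rest on z = 0, each leg's axis is inset half a diameter from the nearest pair of seat edges (so the leg's bounding box is flush with the corner).

B is an I-beam lying along x, 857 mm long. Overall section height 308 mm. Two flanges 270 mm wide (y) and 20 mm thick, one on the floor and one at the top; a web 18 mm thick runs between them, centred on the flange width.

The I-beam is on the floor beside the stool on its −x side.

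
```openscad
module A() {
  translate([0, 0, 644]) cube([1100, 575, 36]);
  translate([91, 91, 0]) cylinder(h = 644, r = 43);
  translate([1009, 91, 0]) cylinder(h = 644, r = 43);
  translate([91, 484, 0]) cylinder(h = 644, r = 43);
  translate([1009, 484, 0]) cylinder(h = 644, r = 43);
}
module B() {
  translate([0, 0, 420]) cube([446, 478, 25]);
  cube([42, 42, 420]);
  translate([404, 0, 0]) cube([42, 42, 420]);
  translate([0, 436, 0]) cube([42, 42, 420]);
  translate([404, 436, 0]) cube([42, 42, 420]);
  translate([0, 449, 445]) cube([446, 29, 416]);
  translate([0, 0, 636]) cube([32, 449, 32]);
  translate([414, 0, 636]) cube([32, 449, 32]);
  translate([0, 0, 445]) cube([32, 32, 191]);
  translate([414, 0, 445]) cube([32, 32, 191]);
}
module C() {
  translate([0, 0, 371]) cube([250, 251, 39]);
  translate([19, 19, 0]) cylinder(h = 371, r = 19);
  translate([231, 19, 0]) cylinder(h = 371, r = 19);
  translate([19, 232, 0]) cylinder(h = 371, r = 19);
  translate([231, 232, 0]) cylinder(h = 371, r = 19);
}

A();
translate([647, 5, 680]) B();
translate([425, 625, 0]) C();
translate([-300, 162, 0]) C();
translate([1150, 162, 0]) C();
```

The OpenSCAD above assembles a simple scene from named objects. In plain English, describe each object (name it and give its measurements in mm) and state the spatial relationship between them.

A is a rectangular dining table. The top is 1100×575×36 mm with its upper surface at z = 680 mm. It stands on four round legs of 86 mm diameter, each leg's bounding box inset 48 mm from the nearest pair of top edges, running from the floor to the underside of the top.

B is a chair: 446×478 mm seat, 25 mm thick, top at z = 445 mm, on four 42 mm square corner legs flush with the seat edges. A 29 mm thick backrest slab spans the full seat width, extending 416 mm above the seat top, its back face flush with the seat's +y edge. Two armrests of 32×32 mm section run along each side from the seat's front edge to the front of the backrest, top faces 223 mm above the seat top and outer faces flush with the seat's x-edges; a 32×32 mm post under the front of each armrest stands on the seat at the front corner.

C is a simple wooden stool: a rectangular seat 250 mm (x) by 251 mm (y), 39 mm thick, top face at z = 410 mm, on four round legs, each 38 mm in diameter. The legs rest on z = 0, each leg's axis is inset half a diameter from the nearest pair of seat edges (so the leg's bounding box is flush with the corner).

The chair is on top of the table. Three stools sit around the table at the +y, −x, +x sides.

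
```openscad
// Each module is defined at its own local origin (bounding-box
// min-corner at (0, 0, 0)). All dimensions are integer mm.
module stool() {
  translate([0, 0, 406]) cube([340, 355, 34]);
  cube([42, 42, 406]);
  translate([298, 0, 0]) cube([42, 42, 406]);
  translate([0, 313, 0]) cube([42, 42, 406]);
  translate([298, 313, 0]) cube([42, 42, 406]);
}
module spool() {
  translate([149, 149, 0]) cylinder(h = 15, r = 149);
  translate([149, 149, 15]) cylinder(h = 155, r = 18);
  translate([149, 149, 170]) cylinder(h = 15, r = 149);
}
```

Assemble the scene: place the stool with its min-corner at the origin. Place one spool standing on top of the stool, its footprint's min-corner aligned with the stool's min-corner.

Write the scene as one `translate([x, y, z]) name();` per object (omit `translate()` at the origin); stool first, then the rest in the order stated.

stool();
translate([0, 0, 440]) spool();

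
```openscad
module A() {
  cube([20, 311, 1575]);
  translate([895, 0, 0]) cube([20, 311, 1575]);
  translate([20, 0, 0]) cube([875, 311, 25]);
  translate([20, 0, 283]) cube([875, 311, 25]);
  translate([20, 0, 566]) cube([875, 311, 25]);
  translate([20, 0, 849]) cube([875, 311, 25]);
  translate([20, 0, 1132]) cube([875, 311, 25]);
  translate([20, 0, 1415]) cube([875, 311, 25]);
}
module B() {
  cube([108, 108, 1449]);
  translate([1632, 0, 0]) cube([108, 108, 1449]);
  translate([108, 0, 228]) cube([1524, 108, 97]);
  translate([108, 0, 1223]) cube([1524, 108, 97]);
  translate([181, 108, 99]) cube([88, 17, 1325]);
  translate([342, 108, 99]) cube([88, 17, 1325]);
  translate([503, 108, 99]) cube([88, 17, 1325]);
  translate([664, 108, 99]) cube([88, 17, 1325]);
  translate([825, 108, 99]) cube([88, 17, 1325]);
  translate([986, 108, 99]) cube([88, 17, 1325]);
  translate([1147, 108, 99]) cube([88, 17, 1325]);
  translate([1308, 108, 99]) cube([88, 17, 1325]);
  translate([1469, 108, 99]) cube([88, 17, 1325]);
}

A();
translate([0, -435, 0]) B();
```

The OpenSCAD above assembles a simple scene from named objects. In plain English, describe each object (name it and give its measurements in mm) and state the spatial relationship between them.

A is a bookshelf 915 mm wide overall, 311 mm deep and 1575 mm tall. The two sides are 20 mm thick vertical panels. 6 horizontal shelves of 25 mm thickness span between the inner faces of the sides; the lowest shelf sits on the floor and shelves are stacked with a clear vertical gap of 258 mm between each pair.

B is a fence section. Two 108×108 mm posts, 1449 mm tall, stand on the floor with a clear span of 1524 mm between their inner faces. Two horizontal rails of 108×97 mm section span the gap between the posts with their undersides at z = 228 mm and z = 1223 mm, flush with the posts' −y face. 9 pickets, each 88 mm wide, 17 mm thick and 1325 mm tall, are fixed to the +y face of the rails with their bottoms at z = 99 mm, evenly spaced across the span with equal gaps (rounded down to the nearest mm) at the −x end and between each pair — any rounding remainder accumulates at the +x end.

The fence section is on the floor beside the bookshelf on its −y side.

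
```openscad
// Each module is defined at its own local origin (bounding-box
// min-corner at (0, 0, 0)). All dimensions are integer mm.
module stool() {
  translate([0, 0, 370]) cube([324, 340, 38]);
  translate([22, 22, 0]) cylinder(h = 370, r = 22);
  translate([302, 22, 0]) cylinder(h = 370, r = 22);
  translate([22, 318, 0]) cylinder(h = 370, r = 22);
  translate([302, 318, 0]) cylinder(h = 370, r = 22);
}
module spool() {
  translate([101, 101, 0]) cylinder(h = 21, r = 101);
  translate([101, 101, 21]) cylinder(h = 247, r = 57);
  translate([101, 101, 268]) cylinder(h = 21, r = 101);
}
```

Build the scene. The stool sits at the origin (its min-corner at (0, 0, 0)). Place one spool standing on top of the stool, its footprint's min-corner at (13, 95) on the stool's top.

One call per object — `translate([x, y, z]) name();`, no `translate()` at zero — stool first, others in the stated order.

stool();
translate([13, 95, 408]) spool();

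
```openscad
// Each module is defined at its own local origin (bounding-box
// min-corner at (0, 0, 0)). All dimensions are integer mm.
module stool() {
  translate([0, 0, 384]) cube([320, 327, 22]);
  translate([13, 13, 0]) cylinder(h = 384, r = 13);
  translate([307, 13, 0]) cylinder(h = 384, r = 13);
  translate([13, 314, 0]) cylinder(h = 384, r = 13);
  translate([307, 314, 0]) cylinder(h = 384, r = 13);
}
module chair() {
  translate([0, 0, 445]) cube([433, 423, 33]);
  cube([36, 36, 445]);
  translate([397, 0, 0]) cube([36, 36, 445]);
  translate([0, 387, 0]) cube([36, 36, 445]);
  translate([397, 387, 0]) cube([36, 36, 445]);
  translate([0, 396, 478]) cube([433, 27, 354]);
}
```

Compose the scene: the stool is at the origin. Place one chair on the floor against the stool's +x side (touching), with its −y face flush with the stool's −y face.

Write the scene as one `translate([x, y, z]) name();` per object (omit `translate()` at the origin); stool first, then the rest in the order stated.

stool();
translate([320, 0, 0]) chair();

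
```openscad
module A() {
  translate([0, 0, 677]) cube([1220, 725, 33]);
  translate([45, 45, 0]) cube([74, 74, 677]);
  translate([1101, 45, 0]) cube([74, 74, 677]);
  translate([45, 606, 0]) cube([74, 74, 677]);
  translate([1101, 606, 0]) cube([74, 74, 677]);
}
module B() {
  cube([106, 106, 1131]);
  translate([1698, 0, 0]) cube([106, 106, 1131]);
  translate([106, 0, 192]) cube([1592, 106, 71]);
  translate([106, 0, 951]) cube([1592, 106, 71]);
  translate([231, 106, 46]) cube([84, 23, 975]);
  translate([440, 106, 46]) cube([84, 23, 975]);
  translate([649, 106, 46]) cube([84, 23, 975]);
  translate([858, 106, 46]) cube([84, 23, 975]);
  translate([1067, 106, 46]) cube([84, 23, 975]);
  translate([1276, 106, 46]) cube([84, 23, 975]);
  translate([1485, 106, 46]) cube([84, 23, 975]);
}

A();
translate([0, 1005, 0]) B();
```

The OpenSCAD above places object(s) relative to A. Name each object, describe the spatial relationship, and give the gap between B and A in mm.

A is a table. B is a fence section. The fence section is on the floor beside the table on its +y side. The gap between the fence section and the table is 280 mm.

The fence section's nearest face is 280 mm from the table's +y face.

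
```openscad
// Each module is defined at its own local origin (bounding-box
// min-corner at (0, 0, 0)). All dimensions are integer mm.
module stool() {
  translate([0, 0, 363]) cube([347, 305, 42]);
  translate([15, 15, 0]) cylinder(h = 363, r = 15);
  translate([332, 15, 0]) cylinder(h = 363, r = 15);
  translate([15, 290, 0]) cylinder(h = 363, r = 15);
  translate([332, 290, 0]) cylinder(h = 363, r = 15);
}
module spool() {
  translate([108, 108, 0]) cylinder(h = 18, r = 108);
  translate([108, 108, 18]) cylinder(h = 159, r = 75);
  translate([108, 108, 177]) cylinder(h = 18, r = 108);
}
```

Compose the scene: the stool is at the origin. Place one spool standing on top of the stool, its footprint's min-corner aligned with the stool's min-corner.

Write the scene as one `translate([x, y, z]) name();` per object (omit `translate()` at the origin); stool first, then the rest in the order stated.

stool();
translate([0, 0, 405]) spool();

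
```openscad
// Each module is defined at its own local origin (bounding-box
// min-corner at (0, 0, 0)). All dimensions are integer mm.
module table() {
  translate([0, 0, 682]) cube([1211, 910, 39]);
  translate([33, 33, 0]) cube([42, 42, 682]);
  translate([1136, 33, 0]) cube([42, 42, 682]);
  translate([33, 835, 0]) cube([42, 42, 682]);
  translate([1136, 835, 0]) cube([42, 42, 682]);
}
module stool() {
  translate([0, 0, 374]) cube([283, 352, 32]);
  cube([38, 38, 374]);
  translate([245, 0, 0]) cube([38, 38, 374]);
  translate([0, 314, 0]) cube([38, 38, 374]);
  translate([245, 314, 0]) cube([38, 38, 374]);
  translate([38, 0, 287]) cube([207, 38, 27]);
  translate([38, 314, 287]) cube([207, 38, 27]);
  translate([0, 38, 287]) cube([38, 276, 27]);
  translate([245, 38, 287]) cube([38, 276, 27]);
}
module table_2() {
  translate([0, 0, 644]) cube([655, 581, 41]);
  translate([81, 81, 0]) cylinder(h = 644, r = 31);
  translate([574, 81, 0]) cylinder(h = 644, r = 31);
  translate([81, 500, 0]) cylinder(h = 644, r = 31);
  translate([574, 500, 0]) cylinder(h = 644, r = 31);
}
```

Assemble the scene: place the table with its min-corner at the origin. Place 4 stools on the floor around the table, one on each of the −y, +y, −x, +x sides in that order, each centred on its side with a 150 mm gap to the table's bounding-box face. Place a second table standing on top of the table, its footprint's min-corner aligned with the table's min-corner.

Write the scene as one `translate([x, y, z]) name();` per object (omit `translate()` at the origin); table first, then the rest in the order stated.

table();
translate([464, -502, 0]) stool();
translate([464, 1060, 0]) stool();
translate([-433, 279, 0]) stool();
translate([1361, 279, 0]) stool();
translate([0, 0, 721]) table_2();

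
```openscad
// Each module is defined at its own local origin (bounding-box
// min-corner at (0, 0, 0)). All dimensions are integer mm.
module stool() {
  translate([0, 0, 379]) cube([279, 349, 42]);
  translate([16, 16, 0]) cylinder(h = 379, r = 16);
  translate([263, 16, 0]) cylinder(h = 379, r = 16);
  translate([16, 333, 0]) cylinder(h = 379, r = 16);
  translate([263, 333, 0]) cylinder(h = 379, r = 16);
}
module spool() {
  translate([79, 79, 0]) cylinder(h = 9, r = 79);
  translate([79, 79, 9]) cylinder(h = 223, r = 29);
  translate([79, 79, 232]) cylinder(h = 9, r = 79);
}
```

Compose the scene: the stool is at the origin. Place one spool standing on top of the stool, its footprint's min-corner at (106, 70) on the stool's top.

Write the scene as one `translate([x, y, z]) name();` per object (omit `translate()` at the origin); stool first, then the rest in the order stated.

stool();
translate([106, 70, 421]) spool();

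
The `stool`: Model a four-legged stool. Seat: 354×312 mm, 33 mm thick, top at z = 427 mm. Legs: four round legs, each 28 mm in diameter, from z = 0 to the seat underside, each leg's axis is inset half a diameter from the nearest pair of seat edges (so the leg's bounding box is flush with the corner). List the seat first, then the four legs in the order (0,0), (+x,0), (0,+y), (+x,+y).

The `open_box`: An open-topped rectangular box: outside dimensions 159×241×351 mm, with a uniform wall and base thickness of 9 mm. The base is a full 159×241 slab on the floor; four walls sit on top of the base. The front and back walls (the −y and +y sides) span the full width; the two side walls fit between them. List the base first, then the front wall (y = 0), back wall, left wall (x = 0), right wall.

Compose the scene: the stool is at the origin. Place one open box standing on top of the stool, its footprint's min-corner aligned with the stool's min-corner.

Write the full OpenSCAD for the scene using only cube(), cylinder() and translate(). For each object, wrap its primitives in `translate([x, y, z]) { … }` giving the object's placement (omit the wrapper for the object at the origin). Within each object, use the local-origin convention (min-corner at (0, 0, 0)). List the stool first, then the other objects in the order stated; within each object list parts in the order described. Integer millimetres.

translate([0, 0, 394]) cube([354, 312, 33]);
translate([14, 14, 0]) cylinder(h = 394, r = 14);
translate([340, 14, 0]) cylinder(h = 394, r = 14);
translate([14, 298, 0]) cylinder(h = 394, r = 14);
translate([340, 298, 0]) cylinder(h = 394, r = 14);
translate([0, 0, 427]) {
  cube([159, 241, 9]);
  translate([0, 0, 9]) cube([159, 9, 342]);
  translate([0, 232, 9]) cube([159, 9, 342]);
  translate([0, 9, 9]) cube([9, 223, 342]);
  translate([150, 9, 9]) cube([9, 223, 342]);
}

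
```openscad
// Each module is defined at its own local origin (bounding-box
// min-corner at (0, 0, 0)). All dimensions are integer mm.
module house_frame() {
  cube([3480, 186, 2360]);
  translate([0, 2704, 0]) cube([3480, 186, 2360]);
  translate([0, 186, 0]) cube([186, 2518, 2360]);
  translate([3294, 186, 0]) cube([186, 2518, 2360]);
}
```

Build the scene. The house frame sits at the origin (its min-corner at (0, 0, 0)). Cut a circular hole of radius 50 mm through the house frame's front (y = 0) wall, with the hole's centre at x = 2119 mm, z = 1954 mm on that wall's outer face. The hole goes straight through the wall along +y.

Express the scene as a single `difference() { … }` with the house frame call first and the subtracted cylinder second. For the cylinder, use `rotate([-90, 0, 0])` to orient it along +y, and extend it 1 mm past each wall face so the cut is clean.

difference() {
  house_frame();
  translate([2119, -1, 1954]) rotate([-90, 0, 0]) cylinder(h = 188, r = 50);
}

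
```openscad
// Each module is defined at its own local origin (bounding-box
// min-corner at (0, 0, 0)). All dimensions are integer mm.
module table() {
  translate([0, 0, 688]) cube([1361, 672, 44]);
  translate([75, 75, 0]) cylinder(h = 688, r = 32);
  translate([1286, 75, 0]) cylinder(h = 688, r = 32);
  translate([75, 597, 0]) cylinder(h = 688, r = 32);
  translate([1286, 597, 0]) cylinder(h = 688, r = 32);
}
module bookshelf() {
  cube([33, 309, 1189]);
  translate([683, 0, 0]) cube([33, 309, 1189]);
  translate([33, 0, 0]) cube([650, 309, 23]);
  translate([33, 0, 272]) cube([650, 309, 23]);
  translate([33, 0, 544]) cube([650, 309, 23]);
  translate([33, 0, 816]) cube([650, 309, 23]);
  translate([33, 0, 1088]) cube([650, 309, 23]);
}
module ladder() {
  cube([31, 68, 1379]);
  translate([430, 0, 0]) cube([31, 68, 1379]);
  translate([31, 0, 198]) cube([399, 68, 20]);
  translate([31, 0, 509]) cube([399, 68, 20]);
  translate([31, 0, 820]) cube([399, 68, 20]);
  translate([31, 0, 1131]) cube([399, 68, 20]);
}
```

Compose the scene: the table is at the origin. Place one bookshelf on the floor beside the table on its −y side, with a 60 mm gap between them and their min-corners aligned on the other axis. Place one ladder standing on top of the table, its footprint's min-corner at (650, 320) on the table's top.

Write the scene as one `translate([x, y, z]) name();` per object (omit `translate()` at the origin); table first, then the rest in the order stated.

table();
translate([0, -369, 0]) bookshelf();
translate([650, 320, 732]) ladder();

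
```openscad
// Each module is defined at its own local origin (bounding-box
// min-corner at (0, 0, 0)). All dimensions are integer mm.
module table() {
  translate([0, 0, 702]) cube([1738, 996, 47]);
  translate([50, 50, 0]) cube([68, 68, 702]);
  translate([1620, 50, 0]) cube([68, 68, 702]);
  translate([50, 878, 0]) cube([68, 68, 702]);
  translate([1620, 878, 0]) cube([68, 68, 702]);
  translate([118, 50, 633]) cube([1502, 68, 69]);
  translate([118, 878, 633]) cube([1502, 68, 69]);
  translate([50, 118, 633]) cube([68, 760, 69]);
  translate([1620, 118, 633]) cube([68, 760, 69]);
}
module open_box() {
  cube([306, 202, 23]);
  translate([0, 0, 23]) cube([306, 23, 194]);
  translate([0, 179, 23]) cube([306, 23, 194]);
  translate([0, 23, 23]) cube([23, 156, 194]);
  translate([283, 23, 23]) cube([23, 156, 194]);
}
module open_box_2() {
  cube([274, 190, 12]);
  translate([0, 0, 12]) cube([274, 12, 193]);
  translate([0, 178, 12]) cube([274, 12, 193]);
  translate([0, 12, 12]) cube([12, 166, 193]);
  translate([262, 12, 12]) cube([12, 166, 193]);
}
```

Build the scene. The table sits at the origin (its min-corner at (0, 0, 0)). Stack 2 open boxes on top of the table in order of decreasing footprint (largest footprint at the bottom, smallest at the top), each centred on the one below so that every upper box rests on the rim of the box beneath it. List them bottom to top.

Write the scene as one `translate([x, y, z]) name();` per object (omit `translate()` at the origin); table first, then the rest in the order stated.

table();
translate([716, 397, 749]) open_box();
translate([732, 403, 966]) open_box_2();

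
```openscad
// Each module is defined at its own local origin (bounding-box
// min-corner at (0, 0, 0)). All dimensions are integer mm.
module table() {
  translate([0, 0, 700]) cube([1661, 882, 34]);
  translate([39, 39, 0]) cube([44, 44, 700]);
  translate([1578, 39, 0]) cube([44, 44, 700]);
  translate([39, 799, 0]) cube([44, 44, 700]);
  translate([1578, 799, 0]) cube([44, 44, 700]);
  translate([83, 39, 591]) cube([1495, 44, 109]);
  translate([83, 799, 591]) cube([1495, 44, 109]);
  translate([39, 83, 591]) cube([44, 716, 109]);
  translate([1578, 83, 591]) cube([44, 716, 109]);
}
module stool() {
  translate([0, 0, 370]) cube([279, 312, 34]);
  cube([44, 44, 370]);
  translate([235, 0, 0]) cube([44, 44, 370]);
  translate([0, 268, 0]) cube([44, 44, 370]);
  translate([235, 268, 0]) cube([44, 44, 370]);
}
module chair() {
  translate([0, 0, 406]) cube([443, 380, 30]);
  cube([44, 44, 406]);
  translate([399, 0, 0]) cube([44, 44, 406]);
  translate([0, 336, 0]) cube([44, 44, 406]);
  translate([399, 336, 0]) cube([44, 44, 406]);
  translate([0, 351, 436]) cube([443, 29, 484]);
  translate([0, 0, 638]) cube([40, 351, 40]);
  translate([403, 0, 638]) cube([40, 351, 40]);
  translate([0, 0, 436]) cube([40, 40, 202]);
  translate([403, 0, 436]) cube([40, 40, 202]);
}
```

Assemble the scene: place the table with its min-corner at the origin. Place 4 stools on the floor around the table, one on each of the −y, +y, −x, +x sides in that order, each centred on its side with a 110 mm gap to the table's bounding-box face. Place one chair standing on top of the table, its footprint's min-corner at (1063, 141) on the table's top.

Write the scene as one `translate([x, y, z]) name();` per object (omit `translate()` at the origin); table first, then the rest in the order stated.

table();
translate([691, -422, 0]) stool();
translate([691, 992, 0]) stool();
translate([-389, 285, 0]) stool();
translate([1771, 285, 0]) stool();
translate([1063, 141, 734]) chair();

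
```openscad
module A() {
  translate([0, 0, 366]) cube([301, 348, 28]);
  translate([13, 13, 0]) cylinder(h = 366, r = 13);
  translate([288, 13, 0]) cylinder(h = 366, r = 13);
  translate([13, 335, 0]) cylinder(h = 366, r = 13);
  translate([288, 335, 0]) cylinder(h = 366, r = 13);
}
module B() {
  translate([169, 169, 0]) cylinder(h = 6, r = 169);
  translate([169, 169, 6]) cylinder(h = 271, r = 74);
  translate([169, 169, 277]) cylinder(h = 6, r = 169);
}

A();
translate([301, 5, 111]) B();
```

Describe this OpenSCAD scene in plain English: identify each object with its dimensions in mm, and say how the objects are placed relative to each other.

A is a simple wooden stool: a rectangular seat 301 mm (x) by 348 mm (y), 28 mm thick, top face at z = 394 mm, on four round legs, each 26 mm in diameter. The legs rest on z = 0, each leg's axis is inset half a diameter from the nearest pair of seat edges (so the leg's bounding box is flush with the corner).

B is a spool: two coaxial disc flanges of radius 169 mm and thickness 6 mm, joined by a core cylinder of radius 74 mm and height 271 mm. The lower flange rests on z = 0 and the three cylinders share a vertical axis.

The spool is beside the stool with their tops flush at z = 394.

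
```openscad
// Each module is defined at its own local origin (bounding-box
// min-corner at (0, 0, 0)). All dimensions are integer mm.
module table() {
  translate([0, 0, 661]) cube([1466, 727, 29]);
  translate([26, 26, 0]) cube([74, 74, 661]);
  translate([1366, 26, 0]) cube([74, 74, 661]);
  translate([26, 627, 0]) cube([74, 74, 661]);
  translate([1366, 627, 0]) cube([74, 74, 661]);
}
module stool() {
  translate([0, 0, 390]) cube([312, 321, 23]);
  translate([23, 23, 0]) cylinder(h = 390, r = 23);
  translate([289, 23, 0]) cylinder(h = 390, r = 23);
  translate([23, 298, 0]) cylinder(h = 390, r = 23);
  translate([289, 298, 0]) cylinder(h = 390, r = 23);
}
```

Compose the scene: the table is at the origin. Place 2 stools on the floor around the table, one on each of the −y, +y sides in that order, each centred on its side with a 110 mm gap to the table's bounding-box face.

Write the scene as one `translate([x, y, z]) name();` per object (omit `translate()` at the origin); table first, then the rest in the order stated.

table();
translate([577, -431, 0]) stool();
translate([577, 837, 0]) stool();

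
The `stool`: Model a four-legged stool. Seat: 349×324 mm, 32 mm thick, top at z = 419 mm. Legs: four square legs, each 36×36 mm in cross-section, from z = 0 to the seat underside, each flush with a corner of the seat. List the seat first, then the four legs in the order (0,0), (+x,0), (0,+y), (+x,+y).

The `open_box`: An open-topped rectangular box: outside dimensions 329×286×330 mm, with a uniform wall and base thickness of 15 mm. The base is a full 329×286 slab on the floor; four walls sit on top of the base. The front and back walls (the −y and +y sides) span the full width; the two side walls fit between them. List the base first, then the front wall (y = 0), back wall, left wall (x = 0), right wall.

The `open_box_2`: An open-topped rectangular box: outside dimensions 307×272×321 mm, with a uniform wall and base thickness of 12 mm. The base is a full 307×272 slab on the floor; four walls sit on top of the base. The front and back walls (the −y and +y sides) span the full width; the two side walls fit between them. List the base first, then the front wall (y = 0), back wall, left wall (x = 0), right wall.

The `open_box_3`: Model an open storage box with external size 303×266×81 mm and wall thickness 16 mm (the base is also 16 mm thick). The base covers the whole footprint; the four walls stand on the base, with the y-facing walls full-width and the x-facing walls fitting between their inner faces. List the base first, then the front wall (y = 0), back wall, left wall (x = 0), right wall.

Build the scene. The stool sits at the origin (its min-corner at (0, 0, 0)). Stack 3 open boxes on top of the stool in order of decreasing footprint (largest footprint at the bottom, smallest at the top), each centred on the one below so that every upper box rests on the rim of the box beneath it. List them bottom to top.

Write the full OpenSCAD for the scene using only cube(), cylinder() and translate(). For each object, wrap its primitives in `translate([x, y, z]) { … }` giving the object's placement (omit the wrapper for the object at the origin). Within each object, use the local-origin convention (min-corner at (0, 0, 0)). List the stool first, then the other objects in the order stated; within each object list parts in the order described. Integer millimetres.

translate([0, 0, 387]) cube([349, 324, 32]);
cube([36, 36, 387]);
translate([313, 0, 0]) cube([36, 36, 387]);
translate([0, 288, 0]) cube([36, 36, 387]);
translate([313, 288, 0]) cube([36, 36, 387]);
translate([10, 19, 419]) {
  cube([329, 286, 15]);
  translate([0, 0, 15]) cube([329, 15, 315]);
  translate([0, 271, 15]) cube([329, 15, 315]);
  translate([0, 15, 15]) cube([15, 256, 315]);
  translate([314, 15, 15]) cube([15, 256, 315]);
}
translate([21, 26, 749]) {
  cube([307, 272, 12]);
  translate([0, 0, 12]) cube([307, 12, 309]);
  translate([0, 260, 12]) cube([307, 12, 309]);
  translate([0, 12, 12]) cube([12, 248, 309]);
  translate([295, 12, 12]) cube([12, 248, 309]);
}
translate([23, 29, 1070]) {
  cube([303, 266, 16]);
  translate([0, 0, 16]) cube([303, 16, 65]);
  translate([0, 250, 16]) cube([303, 16, 65]);
  translate([0, 16, 16]) cube([16, 234, 65]);
  translate([287, 16, 16]) cube([16, 234, 65]);
}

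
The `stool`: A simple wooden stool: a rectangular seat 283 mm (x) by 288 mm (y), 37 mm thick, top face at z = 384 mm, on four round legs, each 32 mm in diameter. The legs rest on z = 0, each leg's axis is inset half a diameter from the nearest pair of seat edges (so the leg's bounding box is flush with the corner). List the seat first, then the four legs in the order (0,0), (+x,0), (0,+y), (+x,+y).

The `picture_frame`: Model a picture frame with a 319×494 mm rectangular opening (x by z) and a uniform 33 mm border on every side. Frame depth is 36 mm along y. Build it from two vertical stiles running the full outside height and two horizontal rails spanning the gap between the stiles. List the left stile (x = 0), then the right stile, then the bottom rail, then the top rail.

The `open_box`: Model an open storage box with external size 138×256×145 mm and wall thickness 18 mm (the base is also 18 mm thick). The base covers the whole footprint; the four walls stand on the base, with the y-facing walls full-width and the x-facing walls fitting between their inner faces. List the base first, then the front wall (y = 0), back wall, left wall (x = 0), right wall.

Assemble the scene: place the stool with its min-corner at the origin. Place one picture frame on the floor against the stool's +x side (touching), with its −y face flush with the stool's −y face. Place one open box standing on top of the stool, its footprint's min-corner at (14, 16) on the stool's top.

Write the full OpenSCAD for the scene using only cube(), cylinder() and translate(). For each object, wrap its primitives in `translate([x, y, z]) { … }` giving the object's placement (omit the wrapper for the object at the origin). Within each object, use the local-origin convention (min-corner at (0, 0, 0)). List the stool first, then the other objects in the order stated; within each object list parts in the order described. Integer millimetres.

translate([0, 0, 347]) cube([283, 288, 37]);
translate([16, 16, 0]) cylinder(h = 347, r = 16);
translate([267, 16, 0]) cylinder(h = 347, r = 16);
translate([16, 272, 0]) cylinder(h = 347, r = 16);
translate([267, 272, 0]) cylinder(h = 347, r = 16);
translate([283, 0, 0]) {
  cube([33, 36, 560]);
  translate([352, 0, 0]) cube([33, 36, 560]);
  translate([33, 0, 0]) cube([319, 36, 33]);
  translate([33, 0, 527]) cube([319, 36, 33]);
}
translate([14, 16, 384]) {
  cube([138, 256, 18]);
  translate([0, 0, 18]) cube([138, 18, 127]);
  translate([0, 238, 18]) cube([138, 18, 127]);
  translate([0, 18, 18]) cube([18, 220, 127]);
  translate([120, 18, 18]) cube([18, 220, 127]);
}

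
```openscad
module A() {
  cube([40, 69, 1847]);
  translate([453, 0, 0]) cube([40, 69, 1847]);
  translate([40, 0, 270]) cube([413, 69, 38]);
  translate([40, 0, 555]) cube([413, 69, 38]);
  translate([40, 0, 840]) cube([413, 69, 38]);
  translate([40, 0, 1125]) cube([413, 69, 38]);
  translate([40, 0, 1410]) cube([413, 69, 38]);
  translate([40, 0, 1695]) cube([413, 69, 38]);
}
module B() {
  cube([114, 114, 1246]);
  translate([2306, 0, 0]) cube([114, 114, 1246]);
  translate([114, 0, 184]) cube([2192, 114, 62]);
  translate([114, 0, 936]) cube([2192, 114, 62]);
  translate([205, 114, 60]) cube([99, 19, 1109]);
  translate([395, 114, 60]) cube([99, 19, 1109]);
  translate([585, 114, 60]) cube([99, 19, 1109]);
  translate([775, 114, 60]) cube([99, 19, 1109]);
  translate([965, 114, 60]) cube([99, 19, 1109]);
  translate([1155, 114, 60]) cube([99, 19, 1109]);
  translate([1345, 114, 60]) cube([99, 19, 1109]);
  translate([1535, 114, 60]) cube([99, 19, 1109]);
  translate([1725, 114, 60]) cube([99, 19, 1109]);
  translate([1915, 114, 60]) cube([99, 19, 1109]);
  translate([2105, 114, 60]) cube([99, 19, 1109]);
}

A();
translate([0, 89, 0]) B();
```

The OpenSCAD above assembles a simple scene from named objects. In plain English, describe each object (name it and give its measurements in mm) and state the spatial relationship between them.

A is a wooden ladder with two side rails of 40×69 mm section and 1847 mm height, set 493 mm apart overall. Between them run 6 rectangular rungs (69 mm deep, 38 mm thick), front faces flush with the rails' −y face. The bottom of the first rung is 270 mm above the floor and each subsequent rung is 285 mm higher than the one below.

B is a fence section. Two 114×114 mm posts, 1246 mm tall, stand on the floor with a clear span of 2192 mm between their inner faces. Two horizontal rails of 114×62 mm section span the gap between the posts with their undersides at z = 184 mm and z = 936 mm, flush with the posts' −y face. 11 pickets, each 99 mm wide, 19 mm thick and 1109 mm tall, are fixed to the +y face of the rails with their bottoms at z = 60 mm, evenly spaced across the span with equal gaps (rounded down to the nearest mm) at the −x end and between each pair — any rounding remainder accumulates at the +x end.

The fence section is on the floor beside the ladder on its +y side.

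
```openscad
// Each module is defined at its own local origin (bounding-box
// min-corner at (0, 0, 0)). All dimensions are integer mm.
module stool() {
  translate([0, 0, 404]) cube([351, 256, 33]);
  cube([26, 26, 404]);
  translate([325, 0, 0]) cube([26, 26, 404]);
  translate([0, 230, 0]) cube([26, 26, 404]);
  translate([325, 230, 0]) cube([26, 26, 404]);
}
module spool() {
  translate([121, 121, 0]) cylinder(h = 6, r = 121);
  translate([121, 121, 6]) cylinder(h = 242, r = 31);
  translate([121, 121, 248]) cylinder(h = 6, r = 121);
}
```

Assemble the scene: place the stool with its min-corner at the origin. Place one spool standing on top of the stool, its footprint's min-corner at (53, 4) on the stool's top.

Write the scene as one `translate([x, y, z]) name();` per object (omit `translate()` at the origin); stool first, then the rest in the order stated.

stool();
translate([53, 4, 437]) spool();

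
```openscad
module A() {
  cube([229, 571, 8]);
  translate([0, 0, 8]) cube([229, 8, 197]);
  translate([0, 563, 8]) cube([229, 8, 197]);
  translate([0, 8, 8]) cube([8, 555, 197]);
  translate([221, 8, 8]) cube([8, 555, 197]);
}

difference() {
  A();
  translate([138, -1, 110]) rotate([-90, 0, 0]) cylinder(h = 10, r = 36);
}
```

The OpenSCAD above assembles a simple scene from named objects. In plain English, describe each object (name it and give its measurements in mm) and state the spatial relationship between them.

A is an open storage box with external size 229×571×205 mm and wall thickness 8 mm (the base is also 8 mm thick). The base covers the whole footprint; the four walls stand on the base, with the y-facing walls full-width and the x-facing walls fitting between their inner faces.

The open box has a circular hole of radius 36 mm through its front wall, centred at (x = 138, z = 110).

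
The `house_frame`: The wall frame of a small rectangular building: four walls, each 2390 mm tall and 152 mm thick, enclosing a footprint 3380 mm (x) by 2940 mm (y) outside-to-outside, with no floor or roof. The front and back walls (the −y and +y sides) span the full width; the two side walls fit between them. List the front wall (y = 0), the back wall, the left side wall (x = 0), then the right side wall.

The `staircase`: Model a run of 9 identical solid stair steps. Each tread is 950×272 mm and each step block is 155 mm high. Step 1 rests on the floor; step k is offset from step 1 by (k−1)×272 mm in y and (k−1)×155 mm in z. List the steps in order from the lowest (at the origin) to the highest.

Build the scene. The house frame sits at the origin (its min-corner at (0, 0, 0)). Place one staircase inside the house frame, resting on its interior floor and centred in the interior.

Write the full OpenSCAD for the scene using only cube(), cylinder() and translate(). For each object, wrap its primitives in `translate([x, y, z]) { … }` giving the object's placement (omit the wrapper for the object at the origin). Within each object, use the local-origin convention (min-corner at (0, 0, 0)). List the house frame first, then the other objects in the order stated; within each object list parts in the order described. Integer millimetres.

cube([3380, 152, 2390]);
translate([0, 2788, 0]) cube([3380, 152, 2390]);
translate([0, 152, 0]) cube([152, 2636, 2390]);
translate([3228, 152, 0]) cube([152, 2636, 2390]);
translate([1215, 246, 0]) {
  cube([950, 272, 155]);
  translate([0, 272, 155]) cube([950, 272, 155]);
  translate([0, 544, 310]) cube([950, 272, 155]);
  translate([0, 816, 465]) cube([950, 272, 155]);
  translate([0, 1088, 620]) cube([950, 272, 155]);
  translate([0, 1360, 775]) cube([950, 272, 155]);
  translate([0, 1632, 930]) cube([950, 272, 155]);
  translate([0, 1904, 1085]) cube([950, 272, 155]);
  translate([0, 2176, 1240]) cube([950, 272, 155]);
}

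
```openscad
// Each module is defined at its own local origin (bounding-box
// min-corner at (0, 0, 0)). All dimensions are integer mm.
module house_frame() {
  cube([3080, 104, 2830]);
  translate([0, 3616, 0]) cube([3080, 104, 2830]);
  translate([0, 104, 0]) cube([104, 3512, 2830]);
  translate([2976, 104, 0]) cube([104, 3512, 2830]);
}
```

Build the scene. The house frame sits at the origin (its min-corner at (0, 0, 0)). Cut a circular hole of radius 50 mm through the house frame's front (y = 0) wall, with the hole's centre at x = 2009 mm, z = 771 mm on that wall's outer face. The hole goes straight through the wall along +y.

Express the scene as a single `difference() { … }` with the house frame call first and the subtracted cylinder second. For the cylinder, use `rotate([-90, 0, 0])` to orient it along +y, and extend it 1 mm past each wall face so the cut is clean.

difference() {
  house_frame();
  translate([2009, -1, 771]) rotate([-90, 0, 0]) cylinder(h = 106, r = 50);
}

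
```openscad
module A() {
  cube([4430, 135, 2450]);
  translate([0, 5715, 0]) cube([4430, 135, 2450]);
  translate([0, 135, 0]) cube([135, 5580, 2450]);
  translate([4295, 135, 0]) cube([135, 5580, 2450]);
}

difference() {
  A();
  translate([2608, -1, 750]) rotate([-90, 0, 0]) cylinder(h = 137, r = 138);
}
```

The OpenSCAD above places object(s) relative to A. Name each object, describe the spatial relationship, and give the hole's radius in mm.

The subtracted cylinder has r = 138 mm.

A is a house frame. The house frame has a circular hole through its front wall. The hole's radius is 138 mm.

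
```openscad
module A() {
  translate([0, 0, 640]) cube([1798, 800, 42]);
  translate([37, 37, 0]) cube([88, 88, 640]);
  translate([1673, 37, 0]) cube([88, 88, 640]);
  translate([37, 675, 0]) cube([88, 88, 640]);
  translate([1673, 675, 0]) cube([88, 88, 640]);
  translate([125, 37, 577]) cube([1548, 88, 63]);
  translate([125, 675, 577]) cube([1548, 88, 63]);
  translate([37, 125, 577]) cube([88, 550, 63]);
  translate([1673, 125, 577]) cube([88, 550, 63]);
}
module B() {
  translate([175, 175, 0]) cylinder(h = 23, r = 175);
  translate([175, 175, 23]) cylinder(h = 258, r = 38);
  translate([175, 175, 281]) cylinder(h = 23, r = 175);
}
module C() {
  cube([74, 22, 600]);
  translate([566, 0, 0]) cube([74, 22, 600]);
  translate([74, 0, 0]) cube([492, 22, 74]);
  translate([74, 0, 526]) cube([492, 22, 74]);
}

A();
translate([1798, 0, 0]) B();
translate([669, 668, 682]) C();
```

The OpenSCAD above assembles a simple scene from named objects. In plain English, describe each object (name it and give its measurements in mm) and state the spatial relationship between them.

A is a rectangular dining table. The top is 1798×800×42 mm with its upper surface at z = 682 mm. It stands on four 88×88 mm square legs, each inset 37 mm from the nearest pair of top edges, running from the floor to the underside of the top. Four apron rails, 88 mm thick and 63 mm tall, run between adjacent legs with their top edges flush with the underside of the top and their outer faces flush with the legs' outer faces.

B is a spool: two coaxial disc flanges of radius 175 mm and thickness 23 mm, joined by a core cylinder of radius 38 mm and height 258 mm. The lower flange rests on z = 0 and the three cylinders share a vertical axis.

C is a picture frame with a 492×452 mm rectangular opening (x by z) and a uniform 74 mm border on every side. Frame depth is 22 mm along y. It is built from two vertical stiles running the full outside height and two horizontal rails spanning the gap between the stiles.

The spool is against the table's +x side, with their −y faces flush. The picture frame is on top of the table.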